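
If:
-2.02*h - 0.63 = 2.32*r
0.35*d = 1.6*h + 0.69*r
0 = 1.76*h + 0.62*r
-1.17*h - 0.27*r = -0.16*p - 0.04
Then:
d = -0.14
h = 0.14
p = 0.10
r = -0.39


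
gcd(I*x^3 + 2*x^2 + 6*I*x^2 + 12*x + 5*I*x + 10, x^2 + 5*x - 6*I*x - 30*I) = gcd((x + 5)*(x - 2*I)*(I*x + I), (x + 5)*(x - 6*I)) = x + 5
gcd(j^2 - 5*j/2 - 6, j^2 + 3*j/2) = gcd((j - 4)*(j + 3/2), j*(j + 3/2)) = j + 3/2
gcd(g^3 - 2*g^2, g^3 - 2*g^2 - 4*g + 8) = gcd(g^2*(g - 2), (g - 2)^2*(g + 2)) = g - 2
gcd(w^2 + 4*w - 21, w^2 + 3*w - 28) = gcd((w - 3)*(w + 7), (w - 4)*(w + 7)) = w + 7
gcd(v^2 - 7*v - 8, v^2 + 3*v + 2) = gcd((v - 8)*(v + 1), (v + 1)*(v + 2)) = v + 1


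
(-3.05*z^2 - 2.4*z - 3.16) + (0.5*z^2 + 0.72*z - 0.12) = -2.55*z^2 - 1.68*z - 3.28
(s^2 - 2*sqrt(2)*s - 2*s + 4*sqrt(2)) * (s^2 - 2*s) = s^4 - 4*s^3 - 2*sqrt(2)*s^3 + 4*s^2 + 8*sqrt(2)*s^2 - 8*sqrt(2)*s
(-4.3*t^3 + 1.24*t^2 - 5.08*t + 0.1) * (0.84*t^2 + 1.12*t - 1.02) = -3.612*t^5 - 3.7744*t^4 + 1.5076*t^3 - 6.8704*t^2 + 5.2936*t - 0.102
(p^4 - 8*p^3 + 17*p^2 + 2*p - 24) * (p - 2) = p^5 - 10*p^4 + 33*p^3 - 32*p^2 - 28*p + 48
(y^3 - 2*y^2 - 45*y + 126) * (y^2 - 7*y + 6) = y^5 - 9*y^4 - 25*y^3 + 429*y^2 - 1152*y + 756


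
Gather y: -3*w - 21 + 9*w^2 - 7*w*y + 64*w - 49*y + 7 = 9*w^2 + 61*w + y*(-7*w - 49) - 14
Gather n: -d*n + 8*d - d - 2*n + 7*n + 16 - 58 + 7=7*d + n*(5 - d) - 35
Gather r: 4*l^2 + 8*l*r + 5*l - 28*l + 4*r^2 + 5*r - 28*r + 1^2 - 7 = 4*l^2 - 23*l + 4*r^2 + r*(8*l - 23) - 6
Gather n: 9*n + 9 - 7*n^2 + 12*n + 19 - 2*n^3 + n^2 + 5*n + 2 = -2*n^3 - 6*n^2 + 26*n + 30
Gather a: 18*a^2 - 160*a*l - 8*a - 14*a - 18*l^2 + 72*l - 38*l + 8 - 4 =18*a^2 + a*(-160*l - 22) - 18*l^2 + 34*l + 4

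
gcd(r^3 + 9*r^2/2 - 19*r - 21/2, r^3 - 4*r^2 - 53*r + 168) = r^2 + 4*r - 21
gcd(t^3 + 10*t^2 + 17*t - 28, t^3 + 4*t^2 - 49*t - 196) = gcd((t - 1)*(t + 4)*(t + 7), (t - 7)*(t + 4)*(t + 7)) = t^2 + 11*t + 28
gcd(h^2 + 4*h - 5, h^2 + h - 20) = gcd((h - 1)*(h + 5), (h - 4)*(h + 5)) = h + 5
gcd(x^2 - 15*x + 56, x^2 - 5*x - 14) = x - 7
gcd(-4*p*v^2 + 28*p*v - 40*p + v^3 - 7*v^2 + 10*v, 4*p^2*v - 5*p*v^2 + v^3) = 4*p - v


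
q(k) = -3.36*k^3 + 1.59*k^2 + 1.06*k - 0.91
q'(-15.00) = -2314.64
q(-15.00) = 11680.94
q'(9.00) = -786.80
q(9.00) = -2312.02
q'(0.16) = 1.31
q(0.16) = -0.71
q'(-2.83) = -88.67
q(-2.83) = 84.98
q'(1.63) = -20.54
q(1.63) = -9.51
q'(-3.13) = -107.65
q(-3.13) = 114.38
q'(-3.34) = -122.01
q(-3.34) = 138.48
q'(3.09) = -85.36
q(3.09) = -81.59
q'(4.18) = -161.77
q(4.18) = -214.09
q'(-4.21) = -190.99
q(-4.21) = 273.53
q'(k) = -10.08*k^2 + 3.18*k + 1.06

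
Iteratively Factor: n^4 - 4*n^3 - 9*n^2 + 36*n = (n - 3)*(n^3 - n^2 - 12*n) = (n - 4)*(n - 3)*(n^2 + 3*n) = (n - 4)*(n - 3)*(n + 3)*(n)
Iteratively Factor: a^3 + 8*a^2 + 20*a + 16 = (a + 4)*(a^2 + 4*a + 4) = (a + 2)*(a + 4)*(a + 2)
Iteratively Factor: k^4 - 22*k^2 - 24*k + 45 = (k + 3)*(k^3 - 3*k^2 - 13*k + 15) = (k - 5)*(k + 3)*(k^2 + 2*k - 3) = (k - 5)*(k - 1)*(k + 3)*(k + 3)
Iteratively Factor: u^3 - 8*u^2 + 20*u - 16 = (u - 4)*(u^2 - 4*u + 4) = (u - 4)*(u - 2)*(u - 2)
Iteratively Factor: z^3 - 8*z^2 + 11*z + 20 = (z - 5)*(z^2 - 3*z - 4) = (z - 5)*(z + 1)*(z - 4)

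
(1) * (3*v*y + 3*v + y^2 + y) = 3*v*y + 3*v + y^2 + y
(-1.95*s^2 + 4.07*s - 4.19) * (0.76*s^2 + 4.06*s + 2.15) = -1.482*s^4 - 4.8238*s^3 + 9.1473*s^2 - 8.2609*s - 9.0085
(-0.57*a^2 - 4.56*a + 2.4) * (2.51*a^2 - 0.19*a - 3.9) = -1.4307*a^4 - 11.3373*a^3 + 9.1134*a^2 + 17.328*a - 9.36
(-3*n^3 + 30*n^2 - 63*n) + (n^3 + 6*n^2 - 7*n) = -2*n^3 + 36*n^2 - 70*n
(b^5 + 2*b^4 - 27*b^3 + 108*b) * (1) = b^5 + 2*b^4 - 27*b^3 + 108*b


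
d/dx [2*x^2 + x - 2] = 4*x + 1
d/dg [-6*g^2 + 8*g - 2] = 8 - 12*g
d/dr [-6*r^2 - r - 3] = -12*r - 1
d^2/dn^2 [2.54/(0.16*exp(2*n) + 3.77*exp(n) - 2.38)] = (2.54*(0.32*exp(n) + 3.77)*(0.64*exp(n) + 7.54)*exp(n) - (1.6256*exp(n) + 9.5758)*(0.16*exp(2*n) + 3.77*exp(n) - 2.38))*exp(n)/(0.16*exp(2*n) + 3.77*exp(n) - 2.38)^3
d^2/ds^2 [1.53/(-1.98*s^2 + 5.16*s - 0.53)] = (11.996424*s^2 - 31.263408*s - 1.53*(3.96*s - 5.16)*(7.92*s - 10.32) + 3.211164)/(1.98*s^2 - 5.16*s + 0.53)^3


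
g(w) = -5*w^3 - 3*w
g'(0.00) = -3.00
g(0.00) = 0.00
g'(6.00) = -543.00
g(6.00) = -1098.00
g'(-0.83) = -13.33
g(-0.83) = 5.35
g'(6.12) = -564.82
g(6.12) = -1164.46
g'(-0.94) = -16.25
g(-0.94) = 6.97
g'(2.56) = -101.30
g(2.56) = -91.57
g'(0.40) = -5.40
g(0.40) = -1.52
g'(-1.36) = -30.74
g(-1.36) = 16.66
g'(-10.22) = -1569.73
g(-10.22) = 5367.97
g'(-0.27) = -4.09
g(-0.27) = 0.91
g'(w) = -15*w^2 - 3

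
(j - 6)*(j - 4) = j^2 - 10*j + 24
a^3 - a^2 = a^2*(a - 1)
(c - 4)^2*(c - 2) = c^3 - 10*c^2 + 32*c - 32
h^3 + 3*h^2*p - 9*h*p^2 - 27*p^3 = (h - 3*p)*(h + 3*p)^2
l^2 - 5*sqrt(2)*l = l*(l - 5*sqrt(2))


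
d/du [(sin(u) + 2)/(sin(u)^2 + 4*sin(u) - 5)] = (-4*sin(u) + cos(u)^2 - 14)*cos(u)/(sin(u)^2 + 4*sin(u) - 5)^2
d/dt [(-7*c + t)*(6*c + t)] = -c + 2*t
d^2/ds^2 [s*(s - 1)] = 2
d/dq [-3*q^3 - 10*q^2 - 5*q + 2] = -9*q^2 - 20*q - 5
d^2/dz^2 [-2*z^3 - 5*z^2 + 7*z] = -12*z - 10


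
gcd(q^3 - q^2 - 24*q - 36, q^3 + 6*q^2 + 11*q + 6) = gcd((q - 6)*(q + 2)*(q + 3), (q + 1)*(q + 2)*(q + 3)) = q^2 + 5*q + 6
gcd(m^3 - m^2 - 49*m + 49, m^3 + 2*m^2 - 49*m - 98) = m^2 - 49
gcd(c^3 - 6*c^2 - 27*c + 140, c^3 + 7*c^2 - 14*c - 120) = c^2 + c - 20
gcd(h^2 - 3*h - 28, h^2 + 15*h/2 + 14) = h + 4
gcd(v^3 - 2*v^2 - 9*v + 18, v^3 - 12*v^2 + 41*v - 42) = v^2 - 5*v + 6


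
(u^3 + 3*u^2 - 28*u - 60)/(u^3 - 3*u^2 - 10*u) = (u + 6)/u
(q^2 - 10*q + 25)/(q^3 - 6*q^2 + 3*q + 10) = (q - 5)/(q^2 - q - 2)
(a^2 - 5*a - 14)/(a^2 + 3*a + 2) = (a - 7)/(a + 1)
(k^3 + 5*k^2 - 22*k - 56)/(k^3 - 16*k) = (k^2 + 9*k + 14)/(k*(k + 4))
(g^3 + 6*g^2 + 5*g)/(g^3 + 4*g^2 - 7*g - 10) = g/(g - 2)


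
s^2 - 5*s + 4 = (s - 4)*(s - 1)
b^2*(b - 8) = b^3 - 8*b^2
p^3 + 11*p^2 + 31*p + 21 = (p + 1)*(p + 3)*(p + 7)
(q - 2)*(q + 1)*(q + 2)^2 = q^4 + 3*q^3 - 2*q^2 - 12*q - 8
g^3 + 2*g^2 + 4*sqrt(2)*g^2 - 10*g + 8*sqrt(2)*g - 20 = (g + 2)*(g - sqrt(2))*(g + 5*sqrt(2))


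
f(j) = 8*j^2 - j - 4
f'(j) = 16*j - 1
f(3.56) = 93.83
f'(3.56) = 55.96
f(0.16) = -3.96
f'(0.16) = 1.56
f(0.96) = 2.41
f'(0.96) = 14.36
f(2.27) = 34.95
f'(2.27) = 35.32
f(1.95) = 24.47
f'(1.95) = 30.20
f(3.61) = 96.65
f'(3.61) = 56.76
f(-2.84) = 63.36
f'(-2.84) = -46.44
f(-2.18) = 36.20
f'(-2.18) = -35.88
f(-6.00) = 290.00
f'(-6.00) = -97.00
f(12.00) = 1136.00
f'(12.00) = 191.00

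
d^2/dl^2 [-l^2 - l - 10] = -2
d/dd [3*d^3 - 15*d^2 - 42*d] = 9*d^2 - 30*d - 42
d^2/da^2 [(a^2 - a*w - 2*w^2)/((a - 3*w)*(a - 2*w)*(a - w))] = 2*(a^3 + 3*a^2*w - 21*a*w^2 + 25*w^3)/(a^6 - 12*a^5*w + 57*a^4*w^2 - 136*a^3*w^3 + 171*a^2*w^4 - 108*a*w^5 + 27*w^6)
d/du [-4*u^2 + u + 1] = 1 - 8*u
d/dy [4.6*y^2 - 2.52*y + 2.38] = 9.2*y - 2.52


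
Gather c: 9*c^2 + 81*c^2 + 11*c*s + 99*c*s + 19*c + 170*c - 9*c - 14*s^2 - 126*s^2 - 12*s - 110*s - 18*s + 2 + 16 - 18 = 90*c^2 + c*(110*s + 180) - 140*s^2 - 140*s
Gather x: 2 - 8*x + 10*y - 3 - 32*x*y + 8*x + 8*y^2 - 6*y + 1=-32*x*y + 8*y^2 + 4*y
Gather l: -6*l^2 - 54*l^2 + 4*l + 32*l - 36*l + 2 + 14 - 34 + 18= -60*l^2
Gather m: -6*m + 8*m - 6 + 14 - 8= 2*m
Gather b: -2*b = -2*b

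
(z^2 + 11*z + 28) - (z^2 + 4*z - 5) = 7*z + 33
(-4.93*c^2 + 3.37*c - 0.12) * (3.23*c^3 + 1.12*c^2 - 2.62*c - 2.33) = -15.9239*c^5 + 5.3635*c^4 + 16.3034*c^3 + 2.5231*c^2 - 7.5377*c + 0.2796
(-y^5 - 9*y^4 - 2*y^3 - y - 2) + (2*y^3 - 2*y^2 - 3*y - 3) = -y^5 - 9*y^4 - 2*y^2 - 4*y - 5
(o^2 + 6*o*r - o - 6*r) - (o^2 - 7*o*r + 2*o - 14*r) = 13*o*r - 3*o + 8*r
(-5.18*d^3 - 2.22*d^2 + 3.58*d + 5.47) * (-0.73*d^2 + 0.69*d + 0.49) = 3.7814*d^5 - 1.9536*d^4 - 6.6834*d^3 - 2.6107*d^2 + 5.5285*d + 2.6803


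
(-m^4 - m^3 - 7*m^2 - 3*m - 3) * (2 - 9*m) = 9*m^5 + 7*m^4 + 61*m^3 + 13*m^2 + 21*m - 6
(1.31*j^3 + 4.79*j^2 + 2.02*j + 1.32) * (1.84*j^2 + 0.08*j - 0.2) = 2.4104*j^5 + 8.9184*j^4 + 3.838*j^3 + 1.6324*j^2 - 0.2984*j - 0.264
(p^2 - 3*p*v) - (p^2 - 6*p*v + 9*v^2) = 3*p*v - 9*v^2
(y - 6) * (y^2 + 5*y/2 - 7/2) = y^3 - 7*y^2/2 - 37*y/2 + 21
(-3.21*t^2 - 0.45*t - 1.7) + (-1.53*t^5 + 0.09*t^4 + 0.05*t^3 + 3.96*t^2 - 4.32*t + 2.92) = -1.53*t^5 + 0.09*t^4 + 0.05*t^3 + 0.75*t^2 - 4.77*t + 1.22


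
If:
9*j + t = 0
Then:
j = -t/9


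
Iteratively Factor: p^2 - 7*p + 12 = (p - 3)*(p - 4)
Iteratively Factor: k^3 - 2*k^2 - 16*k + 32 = (k - 4)*(k^2 + 2*k - 8) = (k - 4)*(k - 2)*(k + 4)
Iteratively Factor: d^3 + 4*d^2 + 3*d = (d + 3)*(d^2 + d) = (d + 1)*(d + 3)*(d)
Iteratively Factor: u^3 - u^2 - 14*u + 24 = (u - 2)*(u^2 + u - 12) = (u - 3)*(u - 2)*(u + 4)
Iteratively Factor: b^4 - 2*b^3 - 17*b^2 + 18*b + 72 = (b - 3)*(b^3 + b^2 - 14*b - 24) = (b - 3)*(b + 3)*(b^2 - 2*b - 8) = (b - 4)*(b - 3)*(b + 3)*(b + 2)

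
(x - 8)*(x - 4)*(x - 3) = x^3 - 15*x^2 + 68*x - 96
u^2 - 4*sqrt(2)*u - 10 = (u - 5*sqrt(2))*(u + sqrt(2))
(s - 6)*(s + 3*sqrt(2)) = s^2 - 6*s + 3*sqrt(2)*s - 18*sqrt(2)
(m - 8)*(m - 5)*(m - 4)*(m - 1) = m^4 - 18*m^3 + 109*m^2 - 252*m + 160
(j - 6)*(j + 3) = j^2 - 3*j - 18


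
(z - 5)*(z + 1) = z^2 - 4*z - 5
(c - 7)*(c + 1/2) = c^2 - 13*c/2 - 7/2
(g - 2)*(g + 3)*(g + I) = g^3 + g^2 + I*g^2 - 6*g + I*g - 6*I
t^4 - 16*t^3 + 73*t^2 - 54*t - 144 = (t - 8)*(t - 6)*(t - 3)*(t + 1)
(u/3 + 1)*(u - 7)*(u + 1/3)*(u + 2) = u^4/3 - 5*u^3/9 - 89*u^2/9 - 155*u/9 - 14/3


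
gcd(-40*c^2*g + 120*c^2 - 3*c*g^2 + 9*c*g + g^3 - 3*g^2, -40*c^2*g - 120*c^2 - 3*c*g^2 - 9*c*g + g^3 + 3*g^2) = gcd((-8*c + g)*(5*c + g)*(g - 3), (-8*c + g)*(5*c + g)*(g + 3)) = 40*c^2 + 3*c*g - g^2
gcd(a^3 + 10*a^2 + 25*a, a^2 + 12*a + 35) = a + 5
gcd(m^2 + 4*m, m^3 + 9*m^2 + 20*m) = m^2 + 4*m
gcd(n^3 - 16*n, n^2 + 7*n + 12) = n + 4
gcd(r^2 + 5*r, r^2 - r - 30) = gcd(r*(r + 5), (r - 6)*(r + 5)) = r + 5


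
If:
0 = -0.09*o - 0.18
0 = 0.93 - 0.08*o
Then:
No Solution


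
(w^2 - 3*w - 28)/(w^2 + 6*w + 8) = (w - 7)/(w + 2)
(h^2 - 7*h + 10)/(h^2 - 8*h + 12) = (h - 5)/(h - 6)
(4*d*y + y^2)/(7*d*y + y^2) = (4*d + y)/(7*d + y)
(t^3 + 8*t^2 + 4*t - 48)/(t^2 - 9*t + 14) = (t^2 + 10*t + 24)/(t - 7)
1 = 1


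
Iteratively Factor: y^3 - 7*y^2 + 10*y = (y - 2)*(y^2 - 5*y) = (y - 5)*(y - 2)*(y)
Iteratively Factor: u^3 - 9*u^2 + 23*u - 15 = (u - 1)*(u^2 - 8*u + 15) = (u - 3)*(u - 1)*(u - 5)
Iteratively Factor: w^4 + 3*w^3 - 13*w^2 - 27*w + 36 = (w - 1)*(w^3 + 4*w^2 - 9*w - 36) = (w - 1)*(w + 4)*(w^2 - 9) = (w - 1)*(w + 3)*(w + 4)*(w - 3)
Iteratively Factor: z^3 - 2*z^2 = (z)*(z^2 - 2*z) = z^2*(z - 2)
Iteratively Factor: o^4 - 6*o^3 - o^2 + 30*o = (o - 5)*(o^3 - o^2 - 6*o) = (o - 5)*(o - 3)*(o^2 + 2*o) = o*(o - 5)*(o - 3)*(o + 2)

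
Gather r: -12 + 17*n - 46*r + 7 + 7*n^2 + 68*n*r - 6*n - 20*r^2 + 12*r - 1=7*n^2 + 11*n - 20*r^2 + r*(68*n - 34) - 6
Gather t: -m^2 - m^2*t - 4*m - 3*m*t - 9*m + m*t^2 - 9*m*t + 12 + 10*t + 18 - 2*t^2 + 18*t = -m^2 - 13*m + t^2*(m - 2) + t*(-m^2 - 12*m + 28) + 30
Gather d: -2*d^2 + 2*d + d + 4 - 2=-2*d^2 + 3*d + 2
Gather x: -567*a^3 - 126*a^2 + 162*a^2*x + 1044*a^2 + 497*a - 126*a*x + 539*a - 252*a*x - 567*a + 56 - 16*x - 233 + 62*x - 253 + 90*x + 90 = -567*a^3 + 918*a^2 + 469*a + x*(162*a^2 - 378*a + 136) - 340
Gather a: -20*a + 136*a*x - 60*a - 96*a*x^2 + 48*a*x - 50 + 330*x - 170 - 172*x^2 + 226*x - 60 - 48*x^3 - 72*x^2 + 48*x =a*(-96*x^2 + 184*x - 80) - 48*x^3 - 244*x^2 + 604*x - 280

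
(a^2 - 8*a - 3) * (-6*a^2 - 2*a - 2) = -6*a^4 + 46*a^3 + 32*a^2 + 22*a + 6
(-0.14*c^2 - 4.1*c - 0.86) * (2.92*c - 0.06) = -0.4088*c^3 - 11.9636*c^2 - 2.2652*c + 0.0516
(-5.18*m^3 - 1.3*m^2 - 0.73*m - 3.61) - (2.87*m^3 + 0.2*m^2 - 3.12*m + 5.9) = -8.05*m^3 - 1.5*m^2 + 2.39*m - 9.51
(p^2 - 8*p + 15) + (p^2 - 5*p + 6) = 2*p^2 - 13*p + 21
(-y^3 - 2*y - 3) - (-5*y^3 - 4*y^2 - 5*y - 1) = 4*y^3 + 4*y^2 + 3*y - 2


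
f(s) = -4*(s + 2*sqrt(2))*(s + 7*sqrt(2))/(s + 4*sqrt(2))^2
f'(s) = -4*(s + 2*sqrt(2))/(s + 4*sqrt(2))^2 + 8*(s + 2*sqrt(2))*(s + 7*sqrt(2))/(s + 4*sqrt(2))^3 - 4*(s + 7*sqrt(2))/(s + 4*sqrt(2))^2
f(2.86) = -4.00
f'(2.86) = -0.08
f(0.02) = -3.51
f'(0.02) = -0.35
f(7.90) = -4.16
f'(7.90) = -0.00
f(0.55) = -3.67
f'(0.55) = -0.25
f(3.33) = -4.04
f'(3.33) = -0.06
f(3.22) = -4.03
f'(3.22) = -0.07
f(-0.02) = -3.49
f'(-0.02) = -0.36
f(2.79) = -4.00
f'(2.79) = -0.08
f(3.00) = -4.01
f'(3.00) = -0.07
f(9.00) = -4.16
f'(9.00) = 0.00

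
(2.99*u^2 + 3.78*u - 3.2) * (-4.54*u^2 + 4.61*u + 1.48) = -13.5746*u^4 - 3.3773*u^3 + 36.379*u^2 - 9.1576*u - 4.736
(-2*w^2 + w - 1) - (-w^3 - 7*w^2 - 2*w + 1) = w^3 + 5*w^2 + 3*w - 2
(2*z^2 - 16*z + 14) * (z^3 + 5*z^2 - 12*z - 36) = 2*z^5 - 6*z^4 - 90*z^3 + 190*z^2 + 408*z - 504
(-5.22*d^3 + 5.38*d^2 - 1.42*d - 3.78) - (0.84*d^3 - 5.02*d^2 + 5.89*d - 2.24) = -6.06*d^3 + 10.4*d^2 - 7.31*d - 1.54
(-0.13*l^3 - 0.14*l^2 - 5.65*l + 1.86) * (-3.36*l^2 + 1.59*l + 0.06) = 0.4368*l^5 + 0.2637*l^4 + 18.7536*l^3 - 15.2415*l^2 + 2.6184*l + 0.1116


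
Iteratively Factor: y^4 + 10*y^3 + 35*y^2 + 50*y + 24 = (y + 3)*(y^3 + 7*y^2 + 14*y + 8) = (y + 1)*(y + 3)*(y^2 + 6*y + 8) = (y + 1)*(y + 2)*(y + 3)*(y + 4)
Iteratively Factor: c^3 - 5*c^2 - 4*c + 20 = (c - 5)*(c^2 - 4) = (c - 5)*(c - 2)*(c + 2)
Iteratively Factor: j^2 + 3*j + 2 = (j + 1)*(j + 2)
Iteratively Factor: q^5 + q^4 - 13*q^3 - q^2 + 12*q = (q + 4)*(q^4 - 3*q^3 - q^2 + 3*q) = (q - 3)*(q + 4)*(q^3 - q) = (q - 3)*(q + 1)*(q + 4)*(q^2 - q) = q*(q - 3)*(q + 1)*(q + 4)*(q - 1)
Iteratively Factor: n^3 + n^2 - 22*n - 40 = (n - 5)*(n^2 + 6*n + 8) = (n - 5)*(n + 2)*(n + 4)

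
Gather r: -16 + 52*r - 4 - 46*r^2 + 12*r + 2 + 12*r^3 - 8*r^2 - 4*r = 12*r^3 - 54*r^2 + 60*r - 18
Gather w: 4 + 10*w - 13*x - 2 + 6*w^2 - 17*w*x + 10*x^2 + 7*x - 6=6*w^2 + w*(10 - 17*x) + 10*x^2 - 6*x - 4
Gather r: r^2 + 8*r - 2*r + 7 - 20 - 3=r^2 + 6*r - 16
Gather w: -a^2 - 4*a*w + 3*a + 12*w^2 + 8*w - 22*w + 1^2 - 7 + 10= -a^2 + 3*a + 12*w^2 + w*(-4*a - 14) + 4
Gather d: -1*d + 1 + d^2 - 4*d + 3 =d^2 - 5*d + 4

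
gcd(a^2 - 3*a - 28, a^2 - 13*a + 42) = a - 7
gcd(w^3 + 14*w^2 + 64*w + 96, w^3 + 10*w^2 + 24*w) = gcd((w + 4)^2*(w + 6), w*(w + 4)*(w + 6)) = w^2 + 10*w + 24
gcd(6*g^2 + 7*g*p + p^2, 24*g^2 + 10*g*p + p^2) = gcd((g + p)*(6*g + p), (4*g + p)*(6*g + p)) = 6*g + p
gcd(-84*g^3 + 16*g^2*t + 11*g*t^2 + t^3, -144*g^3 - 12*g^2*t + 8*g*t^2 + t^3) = 6*g + t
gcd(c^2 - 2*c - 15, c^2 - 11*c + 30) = c - 5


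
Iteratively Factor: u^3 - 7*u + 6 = (u + 3)*(u^2 - 3*u + 2) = (u - 2)*(u + 3)*(u - 1)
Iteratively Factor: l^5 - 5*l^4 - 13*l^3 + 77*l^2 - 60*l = (l - 3)*(l^4 - 2*l^3 - 19*l^2 + 20*l) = (l - 3)*(l - 1)*(l^3 - l^2 - 20*l) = (l - 3)*(l - 1)*(l + 4)*(l^2 - 5*l) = l*(l - 3)*(l - 1)*(l + 4)*(l - 5)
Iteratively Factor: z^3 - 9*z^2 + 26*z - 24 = (z - 3)*(z^2 - 6*z + 8) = (z - 4)*(z - 3)*(z - 2)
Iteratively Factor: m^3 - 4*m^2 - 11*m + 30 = (m - 2)*(m^2 - 2*m - 15) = (m - 5)*(m - 2)*(m + 3)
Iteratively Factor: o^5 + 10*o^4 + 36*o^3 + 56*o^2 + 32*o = (o + 2)*(o^4 + 8*o^3 + 20*o^2 + 16*o) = (o + 2)^2*(o^3 + 6*o^2 + 8*o) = (o + 2)^2*(o + 4)*(o^2 + 2*o) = (o + 2)^3*(o + 4)*(o)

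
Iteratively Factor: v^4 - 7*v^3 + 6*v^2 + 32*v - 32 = (v - 4)*(v^3 - 3*v^2 - 6*v + 8) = (v - 4)^2*(v^2 + v - 2) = (v - 4)^2*(v + 2)*(v - 1)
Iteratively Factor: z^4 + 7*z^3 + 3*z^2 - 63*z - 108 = (z + 3)*(z^3 + 4*z^2 - 9*z - 36) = (z + 3)^2*(z^2 + z - 12) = (z - 3)*(z + 3)^2*(z + 4)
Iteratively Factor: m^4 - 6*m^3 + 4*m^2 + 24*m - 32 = (m - 2)*(m^3 - 4*m^2 - 4*m + 16) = (m - 4)*(m - 2)*(m^2 - 4) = (m - 4)*(m - 2)*(m + 2)*(m - 2)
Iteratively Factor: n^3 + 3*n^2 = (n + 3)*(n^2) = n*(n + 3)*(n)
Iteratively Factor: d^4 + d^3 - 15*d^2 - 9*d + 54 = (d + 3)*(d^3 - 2*d^2 - 9*d + 18) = (d - 2)*(d + 3)*(d^2 - 9) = (d - 3)*(d - 2)*(d + 3)*(d + 3)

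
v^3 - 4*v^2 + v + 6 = (v - 3)*(v - 2)*(v + 1)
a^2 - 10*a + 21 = (a - 7)*(a - 3)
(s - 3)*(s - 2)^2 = s^3 - 7*s^2 + 16*s - 12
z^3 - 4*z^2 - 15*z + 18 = (z - 6)*(z - 1)*(z + 3)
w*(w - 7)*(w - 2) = w^3 - 9*w^2 + 14*w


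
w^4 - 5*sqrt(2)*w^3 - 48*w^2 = w^2*(w - 8*sqrt(2))*(w + 3*sqrt(2))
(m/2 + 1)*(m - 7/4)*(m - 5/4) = m^3/2 - m^2/2 - 61*m/32 + 35/16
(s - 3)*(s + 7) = s^2 + 4*s - 21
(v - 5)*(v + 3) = v^2 - 2*v - 15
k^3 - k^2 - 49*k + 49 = (k - 7)*(k - 1)*(k + 7)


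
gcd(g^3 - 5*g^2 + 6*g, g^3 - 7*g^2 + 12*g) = g^2 - 3*g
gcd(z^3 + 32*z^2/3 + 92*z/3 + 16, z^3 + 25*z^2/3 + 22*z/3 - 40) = z^2 + 10*z + 24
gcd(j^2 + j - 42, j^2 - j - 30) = j - 6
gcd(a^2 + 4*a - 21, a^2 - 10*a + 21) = a - 3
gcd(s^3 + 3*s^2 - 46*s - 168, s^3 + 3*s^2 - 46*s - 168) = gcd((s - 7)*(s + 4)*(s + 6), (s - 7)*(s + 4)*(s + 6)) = s^3 + 3*s^2 - 46*s - 168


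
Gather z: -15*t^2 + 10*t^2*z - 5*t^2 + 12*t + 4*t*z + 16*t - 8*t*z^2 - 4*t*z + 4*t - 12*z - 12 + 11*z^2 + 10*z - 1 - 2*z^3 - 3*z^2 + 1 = -20*t^2 + 32*t - 2*z^3 + z^2*(8 - 8*t) + z*(10*t^2 - 2) - 12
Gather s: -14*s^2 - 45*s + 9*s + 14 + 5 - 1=-14*s^2 - 36*s + 18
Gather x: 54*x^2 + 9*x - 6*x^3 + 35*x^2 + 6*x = -6*x^3 + 89*x^2 + 15*x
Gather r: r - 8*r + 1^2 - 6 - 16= -7*r - 21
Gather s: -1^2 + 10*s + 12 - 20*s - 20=-10*s - 9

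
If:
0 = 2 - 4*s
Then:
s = 1/2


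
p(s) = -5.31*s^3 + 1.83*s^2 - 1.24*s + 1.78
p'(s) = -15.93*s^2 + 3.66*s - 1.24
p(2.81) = -105.07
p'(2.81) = -116.74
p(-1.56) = 28.33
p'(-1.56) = -45.72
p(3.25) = -165.20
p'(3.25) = -157.61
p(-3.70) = 300.39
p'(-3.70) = -232.86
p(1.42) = -11.49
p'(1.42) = -28.16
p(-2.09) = 60.84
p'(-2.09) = -78.47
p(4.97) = -611.05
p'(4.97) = -376.54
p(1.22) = -6.65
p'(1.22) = -20.49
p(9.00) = -3732.14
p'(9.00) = -1258.63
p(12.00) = -8925.26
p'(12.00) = -2251.24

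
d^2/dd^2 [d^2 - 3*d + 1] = 2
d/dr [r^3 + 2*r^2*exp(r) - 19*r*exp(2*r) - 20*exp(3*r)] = 2*r^2*exp(r) + 3*r^2 - 38*r*exp(2*r) + 4*r*exp(r) - 60*exp(3*r) - 19*exp(2*r)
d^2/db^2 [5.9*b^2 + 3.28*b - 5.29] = 11.8000000000000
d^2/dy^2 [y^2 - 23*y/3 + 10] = 2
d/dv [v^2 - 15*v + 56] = 2*v - 15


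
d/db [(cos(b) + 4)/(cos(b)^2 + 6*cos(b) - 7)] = (cos(b)^2 + 8*cos(b) + 31)*sin(b)/(cos(b)^2 + 6*cos(b) - 7)^2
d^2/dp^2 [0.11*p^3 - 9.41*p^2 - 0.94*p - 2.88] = 0.66*p - 18.82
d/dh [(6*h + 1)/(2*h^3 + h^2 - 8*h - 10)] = 2*(6*h^3 + 3*h^2 - 24*h - (6*h + 1)*(3*h^2 + h - 4) - 30)/(2*h^3 + h^2 - 8*h - 10)^2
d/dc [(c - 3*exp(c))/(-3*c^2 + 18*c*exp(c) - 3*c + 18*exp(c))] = (-(c - 3*exp(c))*(6*c*exp(c) - 2*c + 12*exp(c) - 1) + (3*exp(c) - 1)*(c^2 - 6*c*exp(c) + c - 6*exp(c)))/(3*(c^2 - 6*c*exp(c) + c - 6*exp(c))^2)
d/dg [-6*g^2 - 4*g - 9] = -12*g - 4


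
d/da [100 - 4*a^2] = -8*a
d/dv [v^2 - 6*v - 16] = 2*v - 6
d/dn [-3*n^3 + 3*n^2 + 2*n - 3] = -9*n^2 + 6*n + 2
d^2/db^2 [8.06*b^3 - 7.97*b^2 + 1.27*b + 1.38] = 48.36*b - 15.94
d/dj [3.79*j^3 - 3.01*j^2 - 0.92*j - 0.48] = 11.37*j^2 - 6.02*j - 0.92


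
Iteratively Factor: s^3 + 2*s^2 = (s)*(s^2 + 2*s) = s*(s + 2)*(s)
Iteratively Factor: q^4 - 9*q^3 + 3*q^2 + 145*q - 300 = (q - 3)*(q^3 - 6*q^2 - 15*q + 100) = (q - 5)*(q - 3)*(q^2 - q - 20) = (q - 5)^2*(q - 3)*(q + 4)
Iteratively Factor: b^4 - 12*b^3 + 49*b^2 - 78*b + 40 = (b - 4)*(b^3 - 8*b^2 + 17*b - 10) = (b - 5)*(b - 4)*(b^2 - 3*b + 2) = (b - 5)*(b - 4)*(b - 1)*(b - 2)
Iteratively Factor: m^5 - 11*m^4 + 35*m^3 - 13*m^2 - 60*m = (m - 3)*(m^4 - 8*m^3 + 11*m^2 + 20*m) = (m - 3)*(m + 1)*(m^3 - 9*m^2 + 20*m) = (m - 4)*(m - 3)*(m + 1)*(m^2 - 5*m) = (m - 5)*(m - 4)*(m - 3)*(m + 1)*(m)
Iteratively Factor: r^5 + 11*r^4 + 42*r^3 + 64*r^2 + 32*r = (r)*(r^4 + 11*r^3 + 42*r^2 + 64*r + 32) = r*(r + 1)*(r^3 + 10*r^2 + 32*r + 32) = r*(r + 1)*(r + 2)*(r^2 + 8*r + 16) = r*(r + 1)*(r + 2)*(r + 4)*(r + 4)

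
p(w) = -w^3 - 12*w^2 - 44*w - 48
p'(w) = -3*w^2 - 24*w - 44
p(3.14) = -335.43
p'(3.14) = -148.94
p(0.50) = -73.12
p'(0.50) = -56.75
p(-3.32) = 2.41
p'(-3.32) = 2.61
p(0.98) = -103.59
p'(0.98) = -70.40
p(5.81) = -904.84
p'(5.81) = -284.71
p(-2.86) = 3.08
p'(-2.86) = 0.10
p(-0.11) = -43.30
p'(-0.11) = -41.40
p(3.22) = -347.49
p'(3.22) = -152.39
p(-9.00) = 105.00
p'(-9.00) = -71.00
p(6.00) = -960.00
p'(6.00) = -296.00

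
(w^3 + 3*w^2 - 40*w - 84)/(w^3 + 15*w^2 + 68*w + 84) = (w - 6)/(w + 6)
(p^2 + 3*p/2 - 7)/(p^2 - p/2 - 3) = (2*p + 7)/(2*p + 3)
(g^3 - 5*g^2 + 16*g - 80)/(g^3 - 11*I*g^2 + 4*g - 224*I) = (g^2 - g*(5 + 4*I) + 20*I)/(g^2 - 15*I*g - 56)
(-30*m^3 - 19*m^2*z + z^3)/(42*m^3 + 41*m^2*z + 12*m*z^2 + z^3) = (-5*m + z)/(7*m + z)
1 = 1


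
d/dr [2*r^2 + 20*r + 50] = 4*r + 20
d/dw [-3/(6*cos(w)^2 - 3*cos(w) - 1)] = 9*(1 - 4*cos(w))*sin(w)/(-6*cos(w)^2 + 3*cos(w) + 1)^2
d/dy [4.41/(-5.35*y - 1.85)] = 23.5935/(5.35*y + 1.85)^2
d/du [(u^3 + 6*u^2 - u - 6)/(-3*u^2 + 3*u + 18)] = u*(-u^3 + 2*u^2 + 23*u + 60)/(3*(u^4 - 2*u^3 - 11*u^2 + 12*u + 36))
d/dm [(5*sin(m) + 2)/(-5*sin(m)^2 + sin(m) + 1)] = (25*sin(m)^2 + 20*sin(m) + 3)*cos(m)/(-5*sin(m)^2 + sin(m) + 1)^2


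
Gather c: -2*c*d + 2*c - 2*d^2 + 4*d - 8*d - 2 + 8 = c*(2 - 2*d) - 2*d^2 - 4*d + 6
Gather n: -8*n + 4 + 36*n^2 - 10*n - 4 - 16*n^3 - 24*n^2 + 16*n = -16*n^3 + 12*n^2 - 2*n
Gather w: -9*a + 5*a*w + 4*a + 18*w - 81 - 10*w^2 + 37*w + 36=-5*a - 10*w^2 + w*(5*a + 55) - 45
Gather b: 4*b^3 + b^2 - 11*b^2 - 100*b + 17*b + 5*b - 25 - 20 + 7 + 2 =4*b^3 - 10*b^2 - 78*b - 36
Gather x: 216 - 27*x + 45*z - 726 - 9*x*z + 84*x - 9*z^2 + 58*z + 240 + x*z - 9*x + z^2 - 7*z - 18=x*(48 - 8*z) - 8*z^2 + 96*z - 288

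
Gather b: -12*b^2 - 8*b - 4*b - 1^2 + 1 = -12*b^2 - 12*b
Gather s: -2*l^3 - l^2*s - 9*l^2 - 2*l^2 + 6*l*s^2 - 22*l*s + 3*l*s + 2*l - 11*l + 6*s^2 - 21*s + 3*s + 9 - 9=-2*l^3 - 11*l^2 - 9*l + s^2*(6*l + 6) + s*(-l^2 - 19*l - 18)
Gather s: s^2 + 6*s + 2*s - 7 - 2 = s^2 + 8*s - 9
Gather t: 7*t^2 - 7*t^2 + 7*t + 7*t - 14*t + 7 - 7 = 0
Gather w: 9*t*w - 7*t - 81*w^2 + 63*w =-7*t - 81*w^2 + w*(9*t + 63)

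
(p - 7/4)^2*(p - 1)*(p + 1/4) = p^4 - 17*p^3/4 + 87*p^2/16 - 91*p/64 - 49/64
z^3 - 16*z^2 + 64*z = z*(z - 8)^2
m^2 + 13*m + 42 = (m + 6)*(m + 7)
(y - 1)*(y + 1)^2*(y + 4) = y^4 + 5*y^3 + 3*y^2 - 5*y - 4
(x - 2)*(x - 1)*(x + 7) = x^3 + 4*x^2 - 19*x + 14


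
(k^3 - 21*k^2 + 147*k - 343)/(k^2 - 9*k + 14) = (k^2 - 14*k + 49)/(k - 2)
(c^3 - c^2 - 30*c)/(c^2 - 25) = c*(c - 6)/(c - 5)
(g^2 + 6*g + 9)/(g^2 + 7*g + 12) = (g + 3)/(g + 4)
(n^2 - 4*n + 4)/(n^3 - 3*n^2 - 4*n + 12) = (n - 2)/(n^2 - n - 6)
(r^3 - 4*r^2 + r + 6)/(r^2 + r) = r - 5 + 6/r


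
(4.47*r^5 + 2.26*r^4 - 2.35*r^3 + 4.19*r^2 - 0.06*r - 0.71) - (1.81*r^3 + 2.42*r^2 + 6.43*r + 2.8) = 4.47*r^5 + 2.26*r^4 - 4.16*r^3 + 1.77*r^2 - 6.49*r - 3.51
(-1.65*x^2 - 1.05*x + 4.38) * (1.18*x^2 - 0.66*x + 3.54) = -1.947*x^4 - 0.15*x^3 + 0.0204*x^2 - 6.6078*x + 15.5052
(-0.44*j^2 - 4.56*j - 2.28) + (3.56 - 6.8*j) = -0.44*j^2 - 11.36*j + 1.28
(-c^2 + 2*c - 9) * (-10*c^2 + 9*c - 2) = 10*c^4 - 29*c^3 + 110*c^2 - 85*c + 18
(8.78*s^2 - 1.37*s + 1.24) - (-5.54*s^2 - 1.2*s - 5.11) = 14.32*s^2 - 0.17*s + 6.35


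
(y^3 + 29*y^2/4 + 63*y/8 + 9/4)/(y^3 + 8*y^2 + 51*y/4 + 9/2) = (4*y + 3)/(2*(2*y + 3))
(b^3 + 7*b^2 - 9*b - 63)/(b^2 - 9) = b + 7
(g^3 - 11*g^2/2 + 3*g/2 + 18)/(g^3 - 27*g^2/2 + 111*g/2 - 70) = (2*g^2 - 3*g - 9)/(2*g^2 - 19*g + 35)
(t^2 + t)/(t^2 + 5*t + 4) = t/(t + 4)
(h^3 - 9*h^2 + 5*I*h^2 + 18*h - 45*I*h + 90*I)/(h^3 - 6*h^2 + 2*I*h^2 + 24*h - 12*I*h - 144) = (h^2 + h*(-3 + 5*I) - 15*I)/(h^2 + 2*I*h + 24)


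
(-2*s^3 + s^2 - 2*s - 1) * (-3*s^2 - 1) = 6*s^5 - 3*s^4 + 8*s^3 + 2*s^2 + 2*s + 1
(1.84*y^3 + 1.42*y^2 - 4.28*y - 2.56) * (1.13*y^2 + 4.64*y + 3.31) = 2.0792*y^5 + 10.1422*y^4 + 7.8428*y^3 - 18.0518*y^2 - 26.0452*y - 8.4736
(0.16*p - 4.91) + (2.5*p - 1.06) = 2.66*p - 5.97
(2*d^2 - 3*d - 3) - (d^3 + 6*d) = -d^3 + 2*d^2 - 9*d - 3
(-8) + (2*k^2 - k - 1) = 2*k^2 - k - 9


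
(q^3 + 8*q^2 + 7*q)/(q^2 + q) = q + 7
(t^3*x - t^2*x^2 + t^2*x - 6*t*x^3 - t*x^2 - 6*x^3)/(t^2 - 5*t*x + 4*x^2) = x*(t^3 - t^2*x + t^2 - 6*t*x^2 - t*x - 6*x^2)/(t^2 - 5*t*x + 4*x^2)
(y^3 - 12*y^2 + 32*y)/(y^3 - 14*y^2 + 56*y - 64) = y/(y - 2)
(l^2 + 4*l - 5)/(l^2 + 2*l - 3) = (l + 5)/(l + 3)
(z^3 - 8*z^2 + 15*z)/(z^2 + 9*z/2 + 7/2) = 2*z*(z^2 - 8*z + 15)/(2*z^2 + 9*z + 7)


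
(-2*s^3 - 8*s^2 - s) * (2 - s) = 2*s^4 + 4*s^3 - 15*s^2 - 2*s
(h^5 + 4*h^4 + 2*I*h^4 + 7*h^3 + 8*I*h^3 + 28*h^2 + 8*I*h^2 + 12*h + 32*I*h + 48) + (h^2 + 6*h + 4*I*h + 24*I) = h^5 + 4*h^4 + 2*I*h^4 + 7*h^3 + 8*I*h^3 + 29*h^2 + 8*I*h^2 + 18*h + 36*I*h + 48 + 24*I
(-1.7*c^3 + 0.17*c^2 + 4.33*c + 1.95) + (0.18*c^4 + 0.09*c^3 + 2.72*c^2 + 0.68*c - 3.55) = 0.18*c^4 - 1.61*c^3 + 2.89*c^2 + 5.01*c - 1.6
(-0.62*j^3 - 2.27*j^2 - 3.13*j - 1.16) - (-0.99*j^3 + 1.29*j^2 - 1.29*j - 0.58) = 0.37*j^3 - 3.56*j^2 - 1.84*j - 0.58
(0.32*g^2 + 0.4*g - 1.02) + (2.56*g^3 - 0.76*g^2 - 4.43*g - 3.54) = 2.56*g^3 - 0.44*g^2 - 4.03*g - 4.56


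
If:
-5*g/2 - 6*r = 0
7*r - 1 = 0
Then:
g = -12/35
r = 1/7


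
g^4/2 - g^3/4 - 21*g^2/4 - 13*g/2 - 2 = (g/2 + 1/2)*(g - 4)*(g + 1/2)*(g + 2)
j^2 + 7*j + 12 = (j + 3)*(j + 4)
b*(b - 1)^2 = b^3 - 2*b^2 + b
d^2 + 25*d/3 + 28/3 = (d + 4/3)*(d + 7)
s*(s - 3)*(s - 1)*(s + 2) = s^4 - 2*s^3 - 5*s^2 + 6*s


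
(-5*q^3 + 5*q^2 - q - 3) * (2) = -10*q^3 + 10*q^2 - 2*q - 6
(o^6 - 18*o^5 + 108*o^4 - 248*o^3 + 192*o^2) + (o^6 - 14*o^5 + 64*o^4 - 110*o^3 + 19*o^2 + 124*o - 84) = 2*o^6 - 32*o^5 + 172*o^4 - 358*o^3 + 211*o^2 + 124*o - 84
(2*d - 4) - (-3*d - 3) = 5*d - 1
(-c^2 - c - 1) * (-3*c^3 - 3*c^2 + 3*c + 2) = 3*c^5 + 6*c^4 + 3*c^3 - 2*c^2 - 5*c - 2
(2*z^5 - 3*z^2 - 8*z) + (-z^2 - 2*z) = 2*z^5 - 4*z^2 - 10*z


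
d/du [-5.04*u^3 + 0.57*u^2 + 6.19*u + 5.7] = -15.12*u^2 + 1.14*u + 6.19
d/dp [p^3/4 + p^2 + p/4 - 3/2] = 3*p^2/4 + 2*p + 1/4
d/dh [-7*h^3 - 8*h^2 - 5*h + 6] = -21*h^2 - 16*h - 5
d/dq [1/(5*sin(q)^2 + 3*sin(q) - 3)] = -(10*sin(q) + 3)*cos(q)/(5*sin(q)^2 + 3*sin(q) - 3)^2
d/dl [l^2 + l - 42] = 2*l + 1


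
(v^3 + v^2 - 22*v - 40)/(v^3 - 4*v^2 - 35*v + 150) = (v^2 + 6*v + 8)/(v^2 + v - 30)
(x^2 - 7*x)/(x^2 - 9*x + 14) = x/(x - 2)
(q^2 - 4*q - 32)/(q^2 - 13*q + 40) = (q + 4)/(q - 5)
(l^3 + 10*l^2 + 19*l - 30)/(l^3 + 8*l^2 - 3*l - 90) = (l - 1)/(l - 3)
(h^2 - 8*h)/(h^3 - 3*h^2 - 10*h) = (8 - h)/(-h^2 + 3*h + 10)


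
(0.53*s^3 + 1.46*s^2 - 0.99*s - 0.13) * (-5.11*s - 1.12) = -2.7083*s^4 - 8.0542*s^3 + 3.4237*s^2 + 1.7731*s + 0.1456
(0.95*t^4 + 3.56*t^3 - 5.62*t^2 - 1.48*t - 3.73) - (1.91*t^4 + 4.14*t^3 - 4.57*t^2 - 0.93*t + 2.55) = -0.96*t^4 - 0.58*t^3 - 1.05*t^2 - 0.55*t - 6.28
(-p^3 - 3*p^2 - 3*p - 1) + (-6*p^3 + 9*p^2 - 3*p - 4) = -7*p^3 + 6*p^2 - 6*p - 5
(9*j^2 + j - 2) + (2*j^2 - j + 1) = 11*j^2 - 1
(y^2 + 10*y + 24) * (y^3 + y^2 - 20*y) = y^5 + 11*y^4 + 14*y^3 - 176*y^2 - 480*y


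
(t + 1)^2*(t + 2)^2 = t^4 + 6*t^3 + 13*t^2 + 12*t + 4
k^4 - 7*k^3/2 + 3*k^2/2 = k^2*(k - 3)*(k - 1/2)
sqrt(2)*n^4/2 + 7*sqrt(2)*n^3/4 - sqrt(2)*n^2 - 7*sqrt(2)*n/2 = n*(n + 7/2)*(n - sqrt(2))*(sqrt(2)*n/2 + 1)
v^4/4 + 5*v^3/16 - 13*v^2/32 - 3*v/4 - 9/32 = (v/4 + 1/4)*(v - 3/2)*(v + 3/4)*(v + 1)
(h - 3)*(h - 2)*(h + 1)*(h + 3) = h^4 - h^3 - 11*h^2 + 9*h + 18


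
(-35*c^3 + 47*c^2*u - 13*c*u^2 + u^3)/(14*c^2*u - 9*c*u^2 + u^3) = (5*c^2 - 6*c*u + u^2)/(u*(-2*c + u))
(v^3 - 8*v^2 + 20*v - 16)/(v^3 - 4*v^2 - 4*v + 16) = (v - 2)/(v + 2)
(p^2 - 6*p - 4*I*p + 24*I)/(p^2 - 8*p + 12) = (p - 4*I)/(p - 2)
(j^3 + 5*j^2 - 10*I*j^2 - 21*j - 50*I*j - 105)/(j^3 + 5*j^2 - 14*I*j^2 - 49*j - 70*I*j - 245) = (j - 3*I)/(j - 7*I)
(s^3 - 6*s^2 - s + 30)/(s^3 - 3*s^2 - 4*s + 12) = (s - 5)/(s - 2)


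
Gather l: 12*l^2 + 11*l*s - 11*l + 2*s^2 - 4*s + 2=12*l^2 + l*(11*s - 11) + 2*s^2 - 4*s + 2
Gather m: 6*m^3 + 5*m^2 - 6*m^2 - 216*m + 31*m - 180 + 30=6*m^3 - m^2 - 185*m - 150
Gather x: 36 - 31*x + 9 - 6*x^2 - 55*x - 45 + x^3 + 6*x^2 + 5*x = x^3 - 81*x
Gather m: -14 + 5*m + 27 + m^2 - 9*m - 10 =m^2 - 4*m + 3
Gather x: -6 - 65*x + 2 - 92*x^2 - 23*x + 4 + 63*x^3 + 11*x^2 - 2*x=63*x^3 - 81*x^2 - 90*x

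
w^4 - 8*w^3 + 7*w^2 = w^2*(w - 7)*(w - 1)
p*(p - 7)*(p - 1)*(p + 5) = p^4 - 3*p^3 - 33*p^2 + 35*p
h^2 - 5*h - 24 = (h - 8)*(h + 3)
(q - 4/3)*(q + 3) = q^2 + 5*q/3 - 4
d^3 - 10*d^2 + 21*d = d*(d - 7)*(d - 3)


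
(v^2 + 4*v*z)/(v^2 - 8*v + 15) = v*(v + 4*z)/(v^2 - 8*v + 15)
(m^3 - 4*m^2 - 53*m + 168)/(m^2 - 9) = (m^2 - m - 56)/(m + 3)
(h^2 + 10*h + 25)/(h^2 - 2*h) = (h^2 + 10*h + 25)/(h*(h - 2))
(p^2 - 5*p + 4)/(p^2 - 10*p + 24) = (p - 1)/(p - 6)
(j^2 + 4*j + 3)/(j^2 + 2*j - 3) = (j + 1)/(j - 1)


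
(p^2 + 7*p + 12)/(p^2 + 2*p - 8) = (p + 3)/(p - 2)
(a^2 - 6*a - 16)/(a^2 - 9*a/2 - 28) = 2*(a + 2)/(2*a + 7)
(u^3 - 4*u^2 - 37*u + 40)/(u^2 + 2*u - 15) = (u^2 - 9*u + 8)/(u - 3)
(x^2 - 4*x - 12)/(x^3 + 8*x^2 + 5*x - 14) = (x - 6)/(x^2 + 6*x - 7)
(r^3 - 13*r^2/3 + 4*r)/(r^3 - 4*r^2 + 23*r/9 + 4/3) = 3*r/(3*r + 1)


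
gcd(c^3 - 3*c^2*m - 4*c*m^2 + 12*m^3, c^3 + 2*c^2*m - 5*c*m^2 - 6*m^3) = c - 2*m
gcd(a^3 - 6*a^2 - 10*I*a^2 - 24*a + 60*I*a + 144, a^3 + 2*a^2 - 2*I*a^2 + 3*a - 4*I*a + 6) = 1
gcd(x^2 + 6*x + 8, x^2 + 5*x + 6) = x + 2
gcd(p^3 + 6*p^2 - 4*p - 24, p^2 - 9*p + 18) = 1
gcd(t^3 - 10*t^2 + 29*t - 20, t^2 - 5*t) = t - 5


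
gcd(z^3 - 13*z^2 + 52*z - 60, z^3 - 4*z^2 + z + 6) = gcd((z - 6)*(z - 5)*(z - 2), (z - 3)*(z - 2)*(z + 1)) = z - 2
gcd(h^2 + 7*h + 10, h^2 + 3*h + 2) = h + 2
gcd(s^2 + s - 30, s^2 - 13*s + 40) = s - 5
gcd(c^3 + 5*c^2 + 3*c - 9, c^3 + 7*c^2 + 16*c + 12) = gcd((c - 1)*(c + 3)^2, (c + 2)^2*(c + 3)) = c + 3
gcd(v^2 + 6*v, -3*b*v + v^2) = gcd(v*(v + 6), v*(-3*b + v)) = v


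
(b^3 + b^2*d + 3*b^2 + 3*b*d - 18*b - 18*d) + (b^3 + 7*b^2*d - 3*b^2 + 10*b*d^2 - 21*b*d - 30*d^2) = 2*b^3 + 8*b^2*d + 10*b*d^2 - 18*b*d - 18*b - 30*d^2 - 18*d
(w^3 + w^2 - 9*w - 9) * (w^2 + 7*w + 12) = w^5 + 8*w^4 + 10*w^3 - 60*w^2 - 171*w - 108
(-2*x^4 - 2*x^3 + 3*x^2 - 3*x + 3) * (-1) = 2*x^4 + 2*x^3 - 3*x^2 + 3*x - 3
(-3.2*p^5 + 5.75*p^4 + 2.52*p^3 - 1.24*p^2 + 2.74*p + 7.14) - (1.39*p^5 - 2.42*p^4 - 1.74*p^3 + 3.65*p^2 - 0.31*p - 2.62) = -4.59*p^5 + 8.17*p^4 + 4.26*p^3 - 4.89*p^2 + 3.05*p + 9.76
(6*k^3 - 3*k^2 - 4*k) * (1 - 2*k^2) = -12*k^5 + 6*k^4 + 14*k^3 - 3*k^2 - 4*k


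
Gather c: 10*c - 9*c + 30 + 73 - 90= c + 13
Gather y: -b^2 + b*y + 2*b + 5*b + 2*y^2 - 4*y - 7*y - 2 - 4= -b^2 + 7*b + 2*y^2 + y*(b - 11) - 6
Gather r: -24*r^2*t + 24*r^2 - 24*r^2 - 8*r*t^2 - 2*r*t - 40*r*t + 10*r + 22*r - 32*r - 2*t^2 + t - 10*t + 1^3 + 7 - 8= -24*r^2*t + r*(-8*t^2 - 42*t) - 2*t^2 - 9*t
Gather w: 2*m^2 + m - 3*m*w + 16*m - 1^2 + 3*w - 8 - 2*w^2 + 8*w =2*m^2 + 17*m - 2*w^2 + w*(11 - 3*m) - 9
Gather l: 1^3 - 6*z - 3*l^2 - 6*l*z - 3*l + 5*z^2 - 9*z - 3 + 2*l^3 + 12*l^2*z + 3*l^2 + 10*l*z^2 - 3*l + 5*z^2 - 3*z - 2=2*l^3 + 12*l^2*z + l*(10*z^2 - 6*z - 6) + 10*z^2 - 18*z - 4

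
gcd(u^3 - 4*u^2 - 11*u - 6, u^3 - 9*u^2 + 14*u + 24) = u^2 - 5*u - 6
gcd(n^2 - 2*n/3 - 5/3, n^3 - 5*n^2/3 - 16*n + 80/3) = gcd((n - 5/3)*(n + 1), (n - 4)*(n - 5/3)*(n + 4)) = n - 5/3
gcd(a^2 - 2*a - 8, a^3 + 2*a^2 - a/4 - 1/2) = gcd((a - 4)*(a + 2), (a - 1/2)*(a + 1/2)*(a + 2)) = a + 2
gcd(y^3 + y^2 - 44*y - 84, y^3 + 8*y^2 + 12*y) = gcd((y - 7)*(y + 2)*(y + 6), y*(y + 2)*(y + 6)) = y^2 + 8*y + 12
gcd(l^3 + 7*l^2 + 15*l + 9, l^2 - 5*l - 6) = l + 1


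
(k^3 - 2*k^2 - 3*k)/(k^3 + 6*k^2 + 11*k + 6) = k*(k - 3)/(k^2 + 5*k + 6)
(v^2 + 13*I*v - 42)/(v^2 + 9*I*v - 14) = (v + 6*I)/(v + 2*I)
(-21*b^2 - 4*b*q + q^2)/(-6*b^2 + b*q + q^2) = (-7*b + q)/(-2*b + q)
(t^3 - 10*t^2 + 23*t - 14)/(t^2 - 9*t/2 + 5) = 2*(t^2 - 8*t + 7)/(2*t - 5)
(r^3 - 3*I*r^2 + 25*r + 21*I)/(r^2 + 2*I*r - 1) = (r^2 - 4*I*r + 21)/(r + I)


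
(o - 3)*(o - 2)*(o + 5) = o^3 - 19*o + 30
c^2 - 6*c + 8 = (c - 4)*(c - 2)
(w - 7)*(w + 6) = w^2 - w - 42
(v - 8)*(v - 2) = v^2 - 10*v + 16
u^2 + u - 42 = (u - 6)*(u + 7)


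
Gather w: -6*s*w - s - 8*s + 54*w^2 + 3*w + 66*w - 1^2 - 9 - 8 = -9*s + 54*w^2 + w*(69 - 6*s) - 18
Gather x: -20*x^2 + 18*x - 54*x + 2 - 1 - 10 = -20*x^2 - 36*x - 9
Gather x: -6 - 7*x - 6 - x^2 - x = -x^2 - 8*x - 12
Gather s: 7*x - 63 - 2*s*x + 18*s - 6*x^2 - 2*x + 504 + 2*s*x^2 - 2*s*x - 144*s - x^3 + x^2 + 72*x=s*(2*x^2 - 4*x - 126) - x^3 - 5*x^2 + 77*x + 441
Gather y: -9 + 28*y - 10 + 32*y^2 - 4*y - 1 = 32*y^2 + 24*y - 20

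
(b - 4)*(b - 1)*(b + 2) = b^3 - 3*b^2 - 6*b + 8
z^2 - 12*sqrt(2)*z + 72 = (z - 6*sqrt(2))^2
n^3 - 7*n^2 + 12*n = n*(n - 4)*(n - 3)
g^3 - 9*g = g*(g - 3)*(g + 3)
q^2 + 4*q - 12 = (q - 2)*(q + 6)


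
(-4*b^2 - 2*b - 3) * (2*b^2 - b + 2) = -8*b^4 - 12*b^2 - b - 6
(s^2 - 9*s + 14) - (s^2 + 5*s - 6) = 20 - 14*s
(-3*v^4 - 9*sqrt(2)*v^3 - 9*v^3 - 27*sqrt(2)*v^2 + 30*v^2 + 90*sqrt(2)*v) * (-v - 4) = 3*v^5 + 9*sqrt(2)*v^4 + 21*v^4 + 6*v^3 + 63*sqrt(2)*v^3 - 120*v^2 + 18*sqrt(2)*v^2 - 360*sqrt(2)*v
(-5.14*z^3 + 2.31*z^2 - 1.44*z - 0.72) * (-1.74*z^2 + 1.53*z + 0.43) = 8.9436*z^5 - 11.8836*z^4 + 3.8297*z^3 + 0.0429000000000002*z^2 - 1.7208*z - 0.3096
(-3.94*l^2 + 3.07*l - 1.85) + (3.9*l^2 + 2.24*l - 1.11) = -0.04*l^2 + 5.31*l - 2.96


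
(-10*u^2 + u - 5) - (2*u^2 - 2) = -12*u^2 + u - 3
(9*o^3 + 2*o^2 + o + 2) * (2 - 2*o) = -18*o^4 + 14*o^3 + 2*o^2 - 2*o + 4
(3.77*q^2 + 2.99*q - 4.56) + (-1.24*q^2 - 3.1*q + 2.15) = 2.53*q^2 - 0.11*q - 2.41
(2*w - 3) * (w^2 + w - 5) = 2*w^3 - w^2 - 13*w + 15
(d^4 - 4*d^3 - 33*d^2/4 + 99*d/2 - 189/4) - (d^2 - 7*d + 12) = d^4 - 4*d^3 - 37*d^2/4 + 113*d/2 - 237/4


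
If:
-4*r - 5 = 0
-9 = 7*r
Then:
No Solution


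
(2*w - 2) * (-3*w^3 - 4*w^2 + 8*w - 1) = -6*w^4 - 2*w^3 + 24*w^2 - 18*w + 2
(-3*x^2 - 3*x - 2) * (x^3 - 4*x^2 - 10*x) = -3*x^5 + 9*x^4 + 40*x^3 + 38*x^2 + 20*x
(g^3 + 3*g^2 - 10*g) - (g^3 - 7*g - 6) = 3*g^2 - 3*g + 6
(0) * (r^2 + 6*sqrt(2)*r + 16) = 0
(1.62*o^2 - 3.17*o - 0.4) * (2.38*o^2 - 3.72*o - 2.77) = 3.8556*o^4 - 13.571*o^3 + 6.353*o^2 + 10.2689*o + 1.108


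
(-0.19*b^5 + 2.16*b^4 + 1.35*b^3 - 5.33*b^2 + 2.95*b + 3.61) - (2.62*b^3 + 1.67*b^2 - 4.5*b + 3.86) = -0.19*b^5 + 2.16*b^4 - 1.27*b^3 - 7.0*b^2 + 7.45*b - 0.25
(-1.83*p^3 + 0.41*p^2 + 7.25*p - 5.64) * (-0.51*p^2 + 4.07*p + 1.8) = 0.9333*p^5 - 7.6572*p^4 - 5.3228*p^3 + 33.1219*p^2 - 9.9048*p - 10.152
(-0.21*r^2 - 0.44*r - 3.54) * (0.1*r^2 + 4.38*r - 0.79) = -0.021*r^4 - 0.9638*r^3 - 2.1153*r^2 - 15.1576*r + 2.7966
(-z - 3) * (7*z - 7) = -7*z^2 - 14*z + 21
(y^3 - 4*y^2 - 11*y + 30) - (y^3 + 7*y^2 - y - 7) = -11*y^2 - 10*y + 37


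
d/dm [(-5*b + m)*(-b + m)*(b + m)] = -b^2 - 10*b*m + 3*m^2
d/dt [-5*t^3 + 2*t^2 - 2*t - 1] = -15*t^2 + 4*t - 2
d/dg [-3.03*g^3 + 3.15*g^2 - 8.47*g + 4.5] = -9.09*g^2 + 6.3*g - 8.47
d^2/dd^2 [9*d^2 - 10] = 18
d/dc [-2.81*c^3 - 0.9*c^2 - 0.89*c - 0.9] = -8.43*c^2 - 1.8*c - 0.89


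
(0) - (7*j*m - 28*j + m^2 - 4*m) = -7*j*m + 28*j - m^2 + 4*m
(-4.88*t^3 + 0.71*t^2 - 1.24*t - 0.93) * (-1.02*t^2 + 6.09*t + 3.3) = 4.9776*t^5 - 30.4434*t^4 - 10.5153*t^3 - 4.26*t^2 - 9.7557*t - 3.069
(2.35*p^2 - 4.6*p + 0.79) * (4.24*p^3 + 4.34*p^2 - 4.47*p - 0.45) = 9.964*p^5 - 9.305*p^4 - 27.1189*p^3 + 22.9331*p^2 - 1.4613*p - 0.3555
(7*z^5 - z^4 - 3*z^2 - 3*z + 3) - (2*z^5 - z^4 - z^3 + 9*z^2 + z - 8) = 5*z^5 + z^3 - 12*z^2 - 4*z + 11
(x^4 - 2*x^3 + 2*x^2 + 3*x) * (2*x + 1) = 2*x^5 - 3*x^4 + 2*x^3 + 8*x^2 + 3*x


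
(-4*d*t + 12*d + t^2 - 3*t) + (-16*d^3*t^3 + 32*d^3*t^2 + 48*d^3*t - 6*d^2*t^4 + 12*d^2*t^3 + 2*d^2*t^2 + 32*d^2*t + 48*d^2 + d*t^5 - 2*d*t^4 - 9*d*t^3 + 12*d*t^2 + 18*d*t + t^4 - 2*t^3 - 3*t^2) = -16*d^3*t^3 + 32*d^3*t^2 + 48*d^3*t - 6*d^2*t^4 + 12*d^2*t^3 + 2*d^2*t^2 + 32*d^2*t + 48*d^2 + d*t^5 - 2*d*t^4 - 9*d*t^3 + 12*d*t^2 + 14*d*t + 12*d + t^4 - 2*t^3 - 2*t^2 - 3*t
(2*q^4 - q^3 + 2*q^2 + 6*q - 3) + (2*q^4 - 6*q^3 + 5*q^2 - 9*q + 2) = 4*q^4 - 7*q^3 + 7*q^2 - 3*q - 1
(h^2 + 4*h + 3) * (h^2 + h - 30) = h^4 + 5*h^3 - 23*h^2 - 117*h - 90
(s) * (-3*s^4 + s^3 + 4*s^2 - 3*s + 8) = -3*s^5 + s^4 + 4*s^3 - 3*s^2 + 8*s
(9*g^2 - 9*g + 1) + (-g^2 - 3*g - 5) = 8*g^2 - 12*g - 4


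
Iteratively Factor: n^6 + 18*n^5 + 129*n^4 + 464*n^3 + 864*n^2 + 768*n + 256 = (n + 4)*(n^5 + 14*n^4 + 73*n^3 + 172*n^2 + 176*n + 64) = (n + 4)^2*(n^4 + 10*n^3 + 33*n^2 + 40*n + 16) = (n + 1)*(n + 4)^2*(n^3 + 9*n^2 + 24*n + 16) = (n + 1)^2*(n + 4)^2*(n^2 + 8*n + 16) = (n + 1)^2*(n + 4)^3*(n + 4)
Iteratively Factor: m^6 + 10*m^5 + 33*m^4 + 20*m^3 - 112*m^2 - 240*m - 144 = (m + 2)*(m^5 + 8*m^4 + 17*m^3 - 14*m^2 - 84*m - 72) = (m + 2)^2*(m^4 + 6*m^3 + 5*m^2 - 24*m - 36) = (m - 2)*(m + 2)^2*(m^3 + 8*m^2 + 21*m + 18) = (m - 2)*(m + 2)^2*(m + 3)*(m^2 + 5*m + 6) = (m - 2)*(m + 2)^3*(m + 3)*(m + 3)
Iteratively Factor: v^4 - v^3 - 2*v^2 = (v)*(v^3 - v^2 - 2*v) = v*(v + 1)*(v^2 - 2*v) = v*(v - 2)*(v + 1)*(v)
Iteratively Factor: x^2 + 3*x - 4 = (x + 4)*(x - 1)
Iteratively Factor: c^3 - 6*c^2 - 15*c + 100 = (c - 5)*(c^2 - c - 20) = (c - 5)^2*(c + 4)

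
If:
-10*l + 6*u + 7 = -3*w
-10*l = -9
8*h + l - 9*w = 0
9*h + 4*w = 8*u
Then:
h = 84/725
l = 9/10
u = 2017/8700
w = 883/4350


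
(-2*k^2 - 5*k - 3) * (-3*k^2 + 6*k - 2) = 6*k^4 + 3*k^3 - 17*k^2 - 8*k + 6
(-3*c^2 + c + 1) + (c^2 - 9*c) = -2*c^2 - 8*c + 1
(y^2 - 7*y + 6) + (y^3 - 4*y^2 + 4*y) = y^3 - 3*y^2 - 3*y + 6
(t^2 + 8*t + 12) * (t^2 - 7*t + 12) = t^4 + t^3 - 32*t^2 + 12*t + 144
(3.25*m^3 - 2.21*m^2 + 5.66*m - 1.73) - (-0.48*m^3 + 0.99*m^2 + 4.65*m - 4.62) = 3.73*m^3 - 3.2*m^2 + 1.01*m + 2.89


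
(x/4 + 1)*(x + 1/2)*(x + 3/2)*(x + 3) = x^4/4 + 9*x^3/4 + 107*x^2/16 + 117*x/16 + 9/4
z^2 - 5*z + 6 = (z - 3)*(z - 2)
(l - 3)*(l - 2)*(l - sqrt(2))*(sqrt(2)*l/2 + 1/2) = sqrt(2)*l^4/2 - 5*sqrt(2)*l^3/2 - l^3/2 + 5*l^2/2 + 5*sqrt(2)*l^2/2 - 3*l + 5*sqrt(2)*l/2 - 3*sqrt(2)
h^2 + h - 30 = (h - 5)*(h + 6)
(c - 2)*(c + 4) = c^2 + 2*c - 8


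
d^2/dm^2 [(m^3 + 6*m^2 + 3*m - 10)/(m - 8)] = 2*(m^3 - 24*m^2 + 192*m + 398)/(m^3 - 24*m^2 + 192*m - 512)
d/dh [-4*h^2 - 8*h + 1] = -8*h - 8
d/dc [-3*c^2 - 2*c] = -6*c - 2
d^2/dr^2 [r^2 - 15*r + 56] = 2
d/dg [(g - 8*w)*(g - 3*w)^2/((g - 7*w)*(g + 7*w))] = (g^4 - 204*g^2*w^2 + 1516*g*w^3 - 2793*w^4)/(g^4 - 98*g^2*w^2 + 2401*w^4)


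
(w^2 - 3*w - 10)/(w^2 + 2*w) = (w - 5)/w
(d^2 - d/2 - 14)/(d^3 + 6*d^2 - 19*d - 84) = (d + 7/2)/(d^2 + 10*d + 21)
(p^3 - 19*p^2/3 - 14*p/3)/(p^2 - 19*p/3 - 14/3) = p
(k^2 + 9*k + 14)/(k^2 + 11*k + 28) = (k + 2)/(k + 4)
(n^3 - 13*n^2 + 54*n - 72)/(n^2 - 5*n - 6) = (n^2 - 7*n + 12)/(n + 1)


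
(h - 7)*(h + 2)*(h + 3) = h^3 - 2*h^2 - 29*h - 42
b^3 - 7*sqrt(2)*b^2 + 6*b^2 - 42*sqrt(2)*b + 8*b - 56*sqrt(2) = (b + 2)*(b + 4)*(b - 7*sqrt(2))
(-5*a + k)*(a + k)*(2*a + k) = -10*a^3 - 13*a^2*k - 2*a*k^2 + k^3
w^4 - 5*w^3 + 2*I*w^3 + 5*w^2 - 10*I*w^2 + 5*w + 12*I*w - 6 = (w - 3)*(w - 2)*(w + I)^2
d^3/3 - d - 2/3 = (d/3 + 1/3)*(d - 2)*(d + 1)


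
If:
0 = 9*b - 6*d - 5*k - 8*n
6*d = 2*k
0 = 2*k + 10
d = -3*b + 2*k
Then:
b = -25/9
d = -5/3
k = -5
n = 5/4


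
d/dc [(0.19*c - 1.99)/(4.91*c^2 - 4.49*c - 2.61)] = (-0.9329*c^2 + 19.5418*c - 9.431)/(24.1081*c^4 - 44.0918*c^3 - 5.4701*c^2 + 23.4378*c + 6.8121)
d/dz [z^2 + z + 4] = 2*z + 1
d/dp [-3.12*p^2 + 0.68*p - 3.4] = 0.68 - 6.24*p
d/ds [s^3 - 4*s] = 3*s^2 - 4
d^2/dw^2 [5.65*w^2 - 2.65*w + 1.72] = 11.3000000000000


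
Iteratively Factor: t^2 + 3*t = (t)*(t + 3)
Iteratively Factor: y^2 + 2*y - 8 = (y + 4)*(y - 2)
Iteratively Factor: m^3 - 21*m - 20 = (m + 4)*(m^2 - 4*m - 5) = (m - 5)*(m + 4)*(m + 1)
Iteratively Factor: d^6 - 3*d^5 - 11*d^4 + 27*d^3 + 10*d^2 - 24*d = (d - 4)*(d^5 + d^4 - 7*d^3 - d^2 + 6*d) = (d - 4)*(d - 1)*(d^4 + 2*d^3 - 5*d^2 - 6*d) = (d - 4)*(d - 1)*(d + 1)*(d^3 + d^2 - 6*d) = (d - 4)*(d - 1)*(d + 1)*(d + 3)*(d^2 - 2*d) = d*(d - 4)*(d - 1)*(d + 1)*(d + 3)*(d - 2)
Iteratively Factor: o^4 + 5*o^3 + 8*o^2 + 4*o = (o + 2)*(o^3 + 3*o^2 + 2*o) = (o + 1)*(o + 2)*(o^2 + 2*o) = o*(o + 1)*(o + 2)*(o + 2)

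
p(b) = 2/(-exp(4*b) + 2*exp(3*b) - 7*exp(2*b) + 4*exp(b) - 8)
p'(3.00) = 0.00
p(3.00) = 0.00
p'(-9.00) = 0.00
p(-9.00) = -0.25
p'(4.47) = 0.00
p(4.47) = -0.00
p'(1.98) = 0.00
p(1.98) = -0.00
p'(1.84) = 0.01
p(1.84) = -0.00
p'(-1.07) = 0.00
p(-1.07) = -0.27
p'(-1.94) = -0.01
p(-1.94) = -0.26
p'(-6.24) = -0.00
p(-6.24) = -0.25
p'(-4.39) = -0.00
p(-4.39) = -0.25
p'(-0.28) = 0.10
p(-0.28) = -0.24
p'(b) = 2*(4*exp(4*b) - 6*exp(3*b) + 14*exp(2*b) - 4*exp(b))/(-exp(4*b) + 2*exp(3*b) - 7*exp(2*b) + 4*exp(b) - 8)^2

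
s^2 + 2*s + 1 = (s + 1)^2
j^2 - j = j*(j - 1)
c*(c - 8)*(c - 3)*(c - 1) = c^4 - 12*c^3 + 35*c^2 - 24*c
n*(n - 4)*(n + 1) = n^3 - 3*n^2 - 4*n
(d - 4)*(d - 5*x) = d^2 - 5*d*x - 4*d + 20*x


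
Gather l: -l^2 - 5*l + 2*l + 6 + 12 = -l^2 - 3*l + 18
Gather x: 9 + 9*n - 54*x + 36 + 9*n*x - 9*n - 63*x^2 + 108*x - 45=-63*x^2 + x*(9*n + 54)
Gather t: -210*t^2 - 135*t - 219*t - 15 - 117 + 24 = -210*t^2 - 354*t - 108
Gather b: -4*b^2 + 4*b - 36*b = -4*b^2 - 32*b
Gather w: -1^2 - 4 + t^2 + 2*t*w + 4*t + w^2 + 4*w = t^2 + 4*t + w^2 + w*(2*t + 4) - 5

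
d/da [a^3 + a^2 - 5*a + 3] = 3*a^2 + 2*a - 5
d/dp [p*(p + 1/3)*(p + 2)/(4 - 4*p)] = (-3*p^3 + p^2 + 7*p + 1)/(6*(p^2 - 2*p + 1))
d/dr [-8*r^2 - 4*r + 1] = -16*r - 4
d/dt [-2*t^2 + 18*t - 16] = 18 - 4*t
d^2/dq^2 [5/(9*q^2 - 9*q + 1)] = 90*(-9*q^2 + 9*q + 9*(2*q - 1)^2 - 1)/(9*q^2 - 9*q + 1)^3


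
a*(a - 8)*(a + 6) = a^3 - 2*a^2 - 48*a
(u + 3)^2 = u^2 + 6*u + 9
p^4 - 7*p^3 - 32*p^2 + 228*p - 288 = (p - 8)*(p - 3)*(p - 2)*(p + 6)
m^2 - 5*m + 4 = (m - 4)*(m - 1)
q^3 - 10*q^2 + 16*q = q*(q - 8)*(q - 2)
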